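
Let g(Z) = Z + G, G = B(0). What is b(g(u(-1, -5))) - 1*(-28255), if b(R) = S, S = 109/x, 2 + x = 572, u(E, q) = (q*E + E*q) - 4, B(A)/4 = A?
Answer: 16105459/570 ≈ 28255.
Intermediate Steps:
B(A) = 4*A
G = 0 (G = 4*0 = 0)
u(E, q) = -4 + 2*E*q (u(E, q) = (E*q + E*q) - 4 = 2*E*q - 4 = -4 + 2*E*q)
x = 570 (x = -2 + 572 = 570)
S = 109/570 ≈ 0.19123
g(Z) = Z (g(Z) = Z + 0 = Z)
b(R) = 109/570
b(g(u(-1, -5))) - 1*(-28255) = 109/570 - 1*(-28255) = 109/570 + 28255 = 16105459/570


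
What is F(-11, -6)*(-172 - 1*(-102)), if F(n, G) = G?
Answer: 420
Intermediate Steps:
F(-11, -6)*(-172 - 1*(-102)) = -6*(-172 - 1*(-102)) = -6*(-172 + 102) = -6*(-70) = 420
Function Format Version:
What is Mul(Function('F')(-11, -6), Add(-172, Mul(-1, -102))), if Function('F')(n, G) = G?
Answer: 420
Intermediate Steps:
Mul(Function('F')(-11, -6), Add(-172, Mul(-1, -102))) = Mul(-6, Add(-172, Mul(-1, -102))) = Mul(-6, Add(-172, 102)) = Mul(-6, -70) = 420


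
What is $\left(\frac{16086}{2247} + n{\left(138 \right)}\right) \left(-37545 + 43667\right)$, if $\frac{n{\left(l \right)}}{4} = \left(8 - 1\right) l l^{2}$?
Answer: $\frac{48202818814316}{107} \approx 4.5049 \cdot 10^{11}$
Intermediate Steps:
$n{\left(l \right)} = 28 l^{3}$ ($n{\left(l \right)} = 4 \left(8 - 1\right) l l^{2} = 4 \cdot 7 l l^{2} = 4 \cdot 7 l^{3} = 28 l^{3}$)
$\left(\frac{16086}{2247} + n{\left(138 \right)}\right) \left(-37545 + 43667\right) = \left(\frac{16086}{2247} + 28 \cdot 138^{3}\right) \left(-37545 + 43667\right) = \left(16086 \cdot \frac{1}{2247} + 28 \cdot 2628072\right) 6122 = \left(\frac{766}{107} + 73586016\right) 6122 = \frac{7873704478}{107} \cdot 6122 = \frac{48202818814316}{107}$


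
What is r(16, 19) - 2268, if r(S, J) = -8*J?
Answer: -2420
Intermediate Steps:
r(16, 19) - 2268 = -8*19 - 2268 = -152 - 2268 = -2420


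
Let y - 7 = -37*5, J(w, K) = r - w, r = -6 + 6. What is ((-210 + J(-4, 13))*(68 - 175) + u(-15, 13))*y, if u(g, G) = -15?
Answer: -3920806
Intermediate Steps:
r = 0
J(w, K) = -w (J(w, K) = 0 - w = -w)
y = -178 (y = 7 - 37*5 = 7 - 185 = -178)
((-210 + J(-4, 13))*(68 - 175) + u(-15, 13))*y = ((-210 - 1*(-4))*(68 - 175) - 15)*(-178) = ((-210 + 4)*(-107) - 15)*(-178) = (-206*(-107) - 15)*(-178) = (22042 - 15)*(-178) = 22027*(-178) = -3920806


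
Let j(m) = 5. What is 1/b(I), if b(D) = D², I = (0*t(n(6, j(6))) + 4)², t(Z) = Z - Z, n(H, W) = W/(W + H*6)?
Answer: 1/256 ≈ 0.0039063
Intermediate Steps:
n(H, W) = W/(W + 6*H)
t(Z) = 0
I = 16 (I = (0*0 + 4)² = (0 + 4)² = 4² = 16)
1/b(I) = 1/(16²) = 1/256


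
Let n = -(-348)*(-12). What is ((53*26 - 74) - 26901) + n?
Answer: -29773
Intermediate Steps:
n = -4176 (n = -29*144 = -4176)
((53*26 - 74) - 26901) + n = ((53*26 - 74) - 26901) - 4176 = ((1378 - 74) - 26901) - 4176 = (1304 - 26901) - 4176 = -25597 - 4176 = -29773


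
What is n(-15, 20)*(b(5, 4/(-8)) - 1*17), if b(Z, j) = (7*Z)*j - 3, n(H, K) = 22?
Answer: -825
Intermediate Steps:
b(Z, j) = -3 + 7*Z*j (b(Z, j) = 7*Z*j - 3 = -3 + 7*Z*j)
n(-15, 20)*(b(5, 4/(-8)) - 1*17) = 22*((-3 + 7*5*(4/(-8))) - 1*17) = 22*((-3 + 7*5*(4*(-⅛))) - 17) = 22*((-3 + 7*5*(-½)) - 17) = 22*((-3 - 35/2) - 17) = 22*(-41/2 - 17) = 22*(-75/2) = -825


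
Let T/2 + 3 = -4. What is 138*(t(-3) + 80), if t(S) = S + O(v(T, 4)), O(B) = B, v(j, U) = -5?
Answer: 9936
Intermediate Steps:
T = -14 (T = -6 + 2*(-4) = -6 - 8 = -14)
t(S) = -5 + S (t(S) = S - 5 = -5 + S)
138*(t(-3) + 80) = 138*((-5 - 3) + 80) = 138*(-8 + 80) = 138*72 = 9936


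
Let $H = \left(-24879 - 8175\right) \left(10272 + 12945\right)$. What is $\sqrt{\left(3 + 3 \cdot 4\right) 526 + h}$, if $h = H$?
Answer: $2 i \sqrt{191851707} \approx 27702.0 i$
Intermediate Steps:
$H = -767414718$ ($H = \left(-33054\right) 23217 = -767414718$)
$h = -767414718$
$\sqrt{\left(3 + 3 \cdot 4\right) 526 + h} = \sqrt{\left(3 + 3 \cdot 4\right) 526 - 767414718} = \sqrt{\left(3 + 12\right) 526 - 767414718} = \sqrt{15 \cdot 526 - 767414718} = \sqrt{7890 - 767414718} = \sqrt{-767406828} = 2 i \sqrt{191851707}$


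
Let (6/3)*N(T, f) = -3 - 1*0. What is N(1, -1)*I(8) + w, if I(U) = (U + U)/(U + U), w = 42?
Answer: 81/2 ≈ 40.500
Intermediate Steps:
N(T, f) = -3/2 (N(T, f) = (-3 - 1*0)/2 = (-3 + 0)/2 = (½)*(-3) = -3/2)
I(U) = 1 (I(U) = (2*U)/((2*U)) = (2*U)*(1/(2*U)) = 1)
N(1, -1)*I(8) + w = -3/2*1 + 42 = -3/2 + 42 = 81/2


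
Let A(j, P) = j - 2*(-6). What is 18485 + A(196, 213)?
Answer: 18693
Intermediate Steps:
A(j, P) = 12 + j (A(j, P) = j + 12 = 12 + j)
18485 + A(196, 213) = 18485 + (12 + 196) = 18485 + 208 = 18693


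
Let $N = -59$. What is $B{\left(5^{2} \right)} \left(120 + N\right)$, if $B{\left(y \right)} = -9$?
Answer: $-549$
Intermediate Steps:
$B{\left(5^{2} \right)} \left(120 + N\right) = - 9 \left(120 - 59\right) = \left(-9\right) 61 = -549$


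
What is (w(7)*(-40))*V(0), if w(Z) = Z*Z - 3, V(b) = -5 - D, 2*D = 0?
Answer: 9200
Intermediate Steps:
D = 0 (D = (½)*0 = 0)
V(b) = -5 (V(b) = -5 - 1*0 = -5 + 0 = -5)
w(Z) = -3 + Z² (w(Z) = Z² - 3 = -3 + Z²)
(w(7)*(-40))*V(0) = ((-3 + 7²)*(-40))*(-5) = ((-3 + 49)*(-40))*(-5) = (46*(-40))*(-5) = -1840*(-5) = 9200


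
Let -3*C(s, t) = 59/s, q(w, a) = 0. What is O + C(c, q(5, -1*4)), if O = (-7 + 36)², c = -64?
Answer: 161531/192 ≈ 841.31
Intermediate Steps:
C(s, t) = -59/(3*s)
O = 841 (O = 29² = 841)
O + C(c, q(5, -1*4)) = 841 - 59/3/(-64) = 841 - 59/3*(-1/64) = 841 + 59/192 = 161531/192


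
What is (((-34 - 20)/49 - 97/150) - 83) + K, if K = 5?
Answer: -586153/7350 ≈ -79.749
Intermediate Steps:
(((-34 - 20)/49 - 97/150) - 83) + K = (((-34 - 20)/49 - 97/150) - 83) + 5 = ((-54*1/49 - 97*1/150) - 83) + 5 = ((-54/49 - 97/150) - 83) + 5 = (-12853/7350 - 83) + 5 = -622903/7350 + 5 = -586153/7350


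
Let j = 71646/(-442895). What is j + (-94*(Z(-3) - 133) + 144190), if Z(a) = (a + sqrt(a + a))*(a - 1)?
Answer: 68898446134/442895 + 376*I*sqrt(6) ≈ 1.5556e+5 + 921.01*I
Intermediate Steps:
Z(a) = (-1 + a)*(a + sqrt(2)*sqrt(a)) (Z(a) = (a + sqrt(2*a))*(-1 + a) = (a + sqrt(2)*sqrt(a))*(-1 + a) = (-1 + a)*(a + sqrt(2)*sqrt(a)))
j = -71646/442895 (j = 71646*(-1/442895) = -71646/442895 ≈ -0.16177)
j + (-94*(Z(-3) - 133) + 144190) = -71646/442895 + (-94*(((-3)**2 - 1*(-3) + sqrt(2)*(-3)**(3/2) - sqrt(2)*sqrt(-3)) - 133) + 144190) = -71646/442895 + (-94*((9 + 3 + sqrt(2)*(-3*I*sqrt(3)) - sqrt(2)*I*sqrt(3)) - 133) + 144190) = -71646/442895 + (-94*((9 + 3 - 3*I*sqrt(6) - I*sqrt(6)) - 133) + 144190) = -71646/442895 + (-94*((12 - 4*I*sqrt(6)) - 133) + 144190) = -71646/442895 + (-94*(-121 - 4*I*sqrt(6)) + 144190) = -71646/442895 + ((11374 + 376*I*sqrt(6)) + 144190) = -71646/442895 + (155564 + 376*I*sqrt(6)) = 68898446134/442895 + 376*I*sqrt(6)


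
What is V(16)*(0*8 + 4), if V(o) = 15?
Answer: 60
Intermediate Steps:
V(16)*(0*8 + 4) = 15*(0*8 + 4) = 15*(0 + 4) = 15*4 = 60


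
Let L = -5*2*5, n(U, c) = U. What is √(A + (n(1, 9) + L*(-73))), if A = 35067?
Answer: 9*√478 ≈ 196.77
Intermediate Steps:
L = -50 (L = -10*5 = -50)
√(A + (n(1, 9) + L*(-73))) = √(35067 + (1 - 50*(-73))) = √(35067 + (1 + 3650)) = √(35067 + 3651) = √38718 = 9*√478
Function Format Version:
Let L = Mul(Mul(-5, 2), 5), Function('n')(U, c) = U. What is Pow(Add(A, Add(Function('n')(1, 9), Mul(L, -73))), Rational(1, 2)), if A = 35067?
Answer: Mul(9, Pow(478, Rational(1, 2))) ≈ 196.77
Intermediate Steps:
L = -50 (L = Mul(-10, 5) = -50)
Pow(Add(A, Add(Function('n')(1, 9), Mul(L, -73))), Rational(1, 2)) = Pow(Add(35067, Add(1, Mul(-50, -73))), Rational(1, 2)) = Pow(Add(35067, Add(1, 3650)), Rational(1, 2)) = Pow(Add(35067, 3651), Rational(1, 2)) = Pow(38718, Rational(1, 2)) = Mul(9, Pow(478, Rational(1, 2)))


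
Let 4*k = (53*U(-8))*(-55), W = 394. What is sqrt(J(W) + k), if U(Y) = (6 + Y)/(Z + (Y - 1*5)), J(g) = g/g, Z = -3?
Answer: 31*I*sqrt(6)/8 ≈ 9.4918*I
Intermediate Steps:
J(g) = 1
U(Y) = (6 + Y)/(-8 + Y) (U(Y) = (6 + Y)/(-3 + (Y - 1*5)) = (6 + Y)/(-3 + (Y - 5)) = (6 + Y)/(-3 + (-5 + Y)) = (6 + Y)/(-8 + Y))
k = -2915/32 (k = ((53*((6 - 8)/(-8 - 8)))*(-55))/4 = ((53*(-2/(-16)))*(-55))/4 = ((53*(-1/16*(-2)))*(-55))/4 = ((53*(1/8))*(-55))/4 = ((53/8)*(-55))/4 = (1/4)*(-2915/8) = -2915/32 ≈ -91.094)
sqrt(J(W) + k) = sqrt(1 - 2915/32) = sqrt(-2883/32) = 31*I*sqrt(6)/8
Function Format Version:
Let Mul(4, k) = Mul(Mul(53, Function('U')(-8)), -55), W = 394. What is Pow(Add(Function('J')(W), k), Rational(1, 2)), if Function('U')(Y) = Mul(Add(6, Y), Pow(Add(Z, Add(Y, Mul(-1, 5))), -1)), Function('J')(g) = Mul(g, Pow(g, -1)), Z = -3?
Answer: Mul(Rational(31, 8), I, Pow(6, Rational(1, 2))) ≈ Mul(9.4918, I)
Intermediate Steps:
Function('J')(g) = 1
Function('U')(Y) = Mul(Pow(Add(-8, Y), -1), Add(6, Y)) (Function('U')(Y) = Mul(Add(6, Y), Pow(Add(-3, Add(Y, Mul(-1, 5))), -1)) = Mul(Add(6, Y), Pow(Add(-3, Add(Y, -5)), -1)) = Mul(Add(6, Y), Pow(Add(-3, Add(-5, Y)), -1)) = Mul(Add(6, Y), Pow(Add(-8, Y), -1)) = Mul(Pow(Add(-8, Y), -1), Add(6, Y)))
k = Rational(-2915, 32) (k = Mul(Rational(1, 4), Mul(Mul(53, Mul(Pow(Add(-8, -8), -1), Add(6, -8))), -55)) = Mul(Rational(1, 4), Mul(Mul(53, Mul(Pow(-16, -1), -2)), -55)) = Mul(Rational(1, 4), Mul(Mul(53, Mul(Rational(-1, 16), -2)), -55)) = Mul(Rational(1, 4), Mul(Mul(53, Rational(1, 8)), -55)) = Mul(Rational(1, 4), Mul(Rational(53, 8), -55)) = Mul(Rational(1, 4), Rational(-2915, 8)) = Rational(-2915, 32) ≈ -91.094)
Pow(Add(Function('J')(W), k), Rational(1, 2)) = Pow(Add(1, Rational(-2915, 32)), Rational(1, 2)) = Pow(Rational(-2883, 32), Rational(1, 2)) = Mul(Rational(31, 8), I, Pow(6, Rational(1, 2)))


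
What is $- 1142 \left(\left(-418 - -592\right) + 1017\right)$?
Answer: $-1360122$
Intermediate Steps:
$- 1142 \left(\left(-418 - -592\right) + 1017\right) = - 1142 \left(\left(-418 + 592\right) + 1017\right) = - 1142 \left(174 + 1017\right) = \left(-1142\right) 1191 = -1360122$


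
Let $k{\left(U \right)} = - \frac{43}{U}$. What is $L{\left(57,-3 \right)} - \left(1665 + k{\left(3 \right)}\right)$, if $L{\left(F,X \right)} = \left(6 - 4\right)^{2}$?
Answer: $- \frac{4940}{3} \approx -1646.7$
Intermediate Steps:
$L{\left(F,X \right)} = 4$ ($L{\left(F,X \right)} = 2^{2} = 4$)
$L{\left(57,-3 \right)} - \left(1665 + k{\left(3 \right)}\right) = 4 - \left(1665 - \frac{43}{3}\right) = 4 - \frac{4952}{3} = - \frac{4940}{3}$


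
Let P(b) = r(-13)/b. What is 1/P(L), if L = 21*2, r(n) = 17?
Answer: 42/17 ≈ 2.4706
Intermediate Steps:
L = 42
P(b) = 17/b
1/P(L) = 1/(17/42) = 42/17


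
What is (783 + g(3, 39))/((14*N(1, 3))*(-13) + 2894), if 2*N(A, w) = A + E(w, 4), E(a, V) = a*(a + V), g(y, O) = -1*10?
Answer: 773/892 ≈ 0.86659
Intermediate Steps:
g(y, O) = -10
E(a, V) = a*(V + a)
N(A, w) = A/2 + w*(4 + w)/2 (N(A, w) = (A + w*(4 + w))/2 = A/2 + w*(4 + w)/2)
(783 + g(3, 39))/((14*N(1, 3))*(-13) + 2894) = (783 - 10)/((14*((½)*1 + (½)*3*(4 + 3)))*(-13) + 2894) = 773/((14*(½ + (½)*3*7))*(-13) + 2894) = 773/((14*(½ + 21/2))*(-13) + 2894) = 773/((14*11)*(-13) + 2894) = 773/(154*(-13) + 2894) = 773/(-2002 + 2894) = 773/892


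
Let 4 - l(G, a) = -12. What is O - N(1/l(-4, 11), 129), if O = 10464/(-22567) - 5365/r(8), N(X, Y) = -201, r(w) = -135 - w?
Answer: 768218884/3227081 ≈ 238.05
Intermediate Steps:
l(G, a) = 16 (l(G, a) = 4 - 1*(-12) = 4 + 12 = 16)
O = 119575603/3227081 (O = 10464/(-22567) - 5365/(-135 - 1*8) = 10464*(-1/22567) - 5365/(-135 - 8) = -10464/22567 - 5365/(-143) = -10464/22567 - 5365*(-1/143) = -10464/22567 + 5365/143 = 119575603/3227081 ≈ 37.054)
O - N(1/l(-4, 11), 129) = 119575603/3227081 - 1*(-201) = 119575603/3227081 + 201 = 768218884/3227081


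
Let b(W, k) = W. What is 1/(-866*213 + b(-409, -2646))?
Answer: -1/184867 ≈ -5.4093e-6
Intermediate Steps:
1/(-866*213 + b(-409, -2646)) = 1/(-866*213 - 409) = 1/(-184458 - 409) = 1/(-184867) = -1/184867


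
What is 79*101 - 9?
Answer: 7970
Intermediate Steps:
79*101 - 9 = 7979 - 9 = 7970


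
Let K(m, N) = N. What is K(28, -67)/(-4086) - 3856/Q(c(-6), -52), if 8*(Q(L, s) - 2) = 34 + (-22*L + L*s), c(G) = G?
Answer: -63005915/1009242 ≈ -62.429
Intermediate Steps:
Q(L, s) = 25/4 - 11*L/4 + L*s/8 (Q(L, s) = 2 + (34 + (-22*L + L*s))/8 = 2 + (34 - 22*L + L*s)/8 = 2 + (17/4 - 11*L/4 + L*s/8) = 25/4 - 11*L/4 + L*s/8)
K(28, -67)/(-4086) - 3856/Q(c(-6), -52) = -67/(-4086) - 3856/(25/4 - 11/4*(-6) + (⅛)*(-6)*(-52)) = -67*(-1/4086) - 3856/(25/4 + 33/2 + 39) = 67/4086 - 3856/247/4 = 67/4086 - 3856*4/247 = 67/4086 - 15424/247 = -63005915/1009242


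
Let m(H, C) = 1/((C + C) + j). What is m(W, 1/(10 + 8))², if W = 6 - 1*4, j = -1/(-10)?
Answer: 8100/361 ≈ 22.438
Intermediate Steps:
j = ⅒ (j = -1*(-⅒) = ⅒ ≈ 0.10000)
W = 2 (W = 6 - 4 = 2)
m(H, C) = 1/(⅒ + 2*C) (m(H, C) = 1/((C + C) + ⅒) = 1/(2*C + ⅒) = 1/(⅒ + 2*C))
m(W, 1/(10 + 8))² = (10/(1 + 20/(10 + 8)))² = (10/(1 + 20/18))² = (10/(1 + 20*(1/18)))² = (10/(1 + 10/9))² = (10/(19/9))² = (10*(9/19))² = (90/19)² = 8100/361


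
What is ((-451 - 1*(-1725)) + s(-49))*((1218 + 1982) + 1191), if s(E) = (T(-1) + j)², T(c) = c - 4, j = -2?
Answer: 5809293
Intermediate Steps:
T(c) = -4 + c
s(E) = 49 (s(E) = ((-4 - 1) - 2)² = (-5 - 2)² = (-7)² = 49)
((-451 - 1*(-1725)) + s(-49))*((1218 + 1982) + 1191) = ((-451 - 1*(-1725)) + 49)*((1218 + 1982) + 1191) = ((-451 + 1725) + 49)*(3200 + 1191) = (1274 + 49)*4391 = 1323*4391 = 5809293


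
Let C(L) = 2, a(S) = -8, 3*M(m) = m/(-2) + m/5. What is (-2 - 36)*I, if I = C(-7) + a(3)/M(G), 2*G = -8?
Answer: 684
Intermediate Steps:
G = -4 (G = (½)*(-8) = -4)
M(m) = -m/10 (M(m) = (m/(-2) + m/5)/3 = (m*(-½) + m*(⅕))/3 = (-m/2 + m/5)/3 = (-3*m/10)/3 = -m/10)
I = -18 (I = 2 - 8/((-⅒*(-4))) = 2 - 8/⅖ = 2 - 8*5/2 = 2 - 20 = -18)
(-2 - 36)*I = (-2 - 36)*(-18) = -38*(-18) = 684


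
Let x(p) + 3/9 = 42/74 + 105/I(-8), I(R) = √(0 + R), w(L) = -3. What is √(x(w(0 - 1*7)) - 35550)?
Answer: √(-1752034656 - 1293705*I*√2)/222 ≈ 0.098446 - 188.55*I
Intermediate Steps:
I(R) = √R
x(p) = 26/111 - 105*I*√2/4 (x(p) = -⅓ + (42/74 + 105/(√(-8))) = -⅓ + (42*(1/74) + 105/((2*I*√2))) = -⅓ + (21/37 + 105*(-I*√2/4)) = -⅓ + (21/37 - 105*I*√2/4) = 26/111 - 105*I*√2/4)
√(x(w(0 - 1*7)) - 35550) = √((26/111 - 105*I*√2/4) - 35550) = √(-3946024/111 - 105*I*√2/4)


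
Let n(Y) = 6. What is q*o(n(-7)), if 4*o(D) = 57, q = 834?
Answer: 23769/2 ≈ 11885.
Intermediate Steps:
o(D) = 57/4 (o(D) = (¼)*57 = 57/4)
q*o(n(-7)) = 834*(57/4) = 23769/2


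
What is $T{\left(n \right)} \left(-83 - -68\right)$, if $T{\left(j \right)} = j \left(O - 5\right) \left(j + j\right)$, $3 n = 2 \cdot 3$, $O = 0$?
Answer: $600$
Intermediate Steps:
$n = 2$ ($n = \frac{2 \cdot 3}{3} = \frac{1}{3} \cdot 6 = 2$)
$T{\left(j \right)} = - 10 j^{2}$ ($T{\left(j \right)} = j \left(0 - 5\right) \left(j + j\right) = j \left(- 5 \cdot 2 j\right) = j \left(- 10 j\right) = - 10 j^{2}$)
$T{\left(n \right)} \left(-83 - -68\right) = - 10 \cdot 2^{2} \left(-83 - -68\right) = \left(-10\right) 4 \left(-83 + 68\right) = \left(-40\right) \left(-15\right) = 600$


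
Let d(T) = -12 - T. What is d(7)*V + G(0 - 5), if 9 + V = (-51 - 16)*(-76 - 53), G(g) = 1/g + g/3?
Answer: -2460718/15 ≈ -1.6405e+5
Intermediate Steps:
G(g) = 1/g + g/3 (G(g) = 1/g + g*(1/3) = 1/g + g/3)
V = 8634 (V = -9 + (-51 - 16)*(-76 - 53) = -9 - 67*(-129) = -9 + 8643 = 8634)
d(7)*V + G(0 - 5) = (-12 - 1*7)*8634 + (1/(0 - 5) + (0 - 5)/3) = (-12 - 7)*8634 + (1/(-5) + (1/3)*(-5)) = -19*8634 + (-1/5 - 5/3) = -164046 - 28/15 = -2460718/15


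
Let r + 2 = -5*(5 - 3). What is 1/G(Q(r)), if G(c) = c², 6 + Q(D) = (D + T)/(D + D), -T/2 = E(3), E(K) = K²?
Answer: 16/361 ≈ 0.044321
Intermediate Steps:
T = -18 (T = -2*3² = -2*9 = -18)
r = -12 (r = -2 - 5*(5 - 3) = -2 - 5*2 = -2 - 10 = -12)
Q(D) = -6 + (-18 + D)/(2*D) (Q(D) = -6 + (D - 18)/(D + D) = -6 + (-18 + D)/((2*D)) = -6 + (-18 + D)*(1/(2*D)) = -6 + (-18 + D)/(2*D))
1/G(Q(r)) = 1/((-11/2 - 9/(-12))²) = 1/((-11/2 - 9*(-1/12))²) = 1/((-11/2 + ¾)²) = 1/((-19/4)²) = 1/(361/16) = 16/361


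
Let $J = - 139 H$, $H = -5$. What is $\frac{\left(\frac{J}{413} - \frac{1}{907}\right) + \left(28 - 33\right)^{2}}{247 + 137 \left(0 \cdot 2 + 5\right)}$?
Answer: $\frac{9994727}{349118812} \approx 0.028628$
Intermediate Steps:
$J = 695$ ($J = \left(-139\right) \left(-5\right) = 695$)
$\frac{\left(\frac{J}{413} - \frac{1}{907}\right) + \left(28 - 33\right)^{2}}{247 + 137 \left(0 \cdot 2 + 5\right)} = \frac{\left(\frac{695}{413} - \frac{1}{907}\right) + \left(28 - 33\right)^{2}}{247 + 137 \left(0 \cdot 2 + 5\right)} = \frac{\left(695 \cdot \frac{1}{413} - \frac{1}{907}\right) + \left(-5\right)^{2}}{247 + 137 \left(0 + 5\right)} = \frac{\left(\frac{695}{413} - \frac{1}{907}\right) + 25}{247 + 137 \cdot 5} = \frac{\frac{629952}{374591} + 25}{247 + 685} = \frac{9994727}{374591 \cdot 932} = \frac{9994727}{374591} \cdot \frac{1}{932} = \frac{9994727}{349118812}$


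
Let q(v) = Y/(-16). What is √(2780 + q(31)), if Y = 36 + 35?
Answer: √44409/4 ≈ 52.684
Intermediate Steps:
Y = 71
q(v) = -71/16 (q(v) = 71/(-16) = 71*(-1/16) = -71/16)
√(2780 + q(31)) = √(2780 - 71/16) = √(44409/16) = √44409/4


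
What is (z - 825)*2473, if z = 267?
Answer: -1379934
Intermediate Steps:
(z - 825)*2473 = (267 - 825)*2473 = -558*2473 = -1379934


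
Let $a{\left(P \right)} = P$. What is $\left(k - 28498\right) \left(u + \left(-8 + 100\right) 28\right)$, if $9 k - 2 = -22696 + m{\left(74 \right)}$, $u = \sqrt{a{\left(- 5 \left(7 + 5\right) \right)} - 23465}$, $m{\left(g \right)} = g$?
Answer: $- \frac{239655584}{3} - \frac{465170 i \sqrt{941}}{3} \approx -7.9885 \cdot 10^{7} - 4.7565 \cdot 10^{6} i$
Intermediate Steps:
$u = 5 i \sqrt{941}$ ($u = \sqrt{- 5 \left(7 + 5\right) - 23465} = \sqrt{\left(-5\right) 12 - 23465} = \sqrt{-60 - 23465} = \sqrt{-23525} = 5 i \sqrt{941} \approx 153.38 i$)
$k = - \frac{7540}{3}$ ($k = \frac{2}{9} + \frac{-22696 + 74}{9} = \frac{2}{9} + \frac{1}{9} \left(-22622\right) = \frac{2}{9} - \frac{22622}{9} = - \frac{7540}{3} \approx -2513.3$)
$\left(k - 28498\right) \left(u + \left(-8 + 100\right) 28\right) = \left(- \frac{7540}{3} - 28498\right) \left(5 i \sqrt{941} + \left(-8 + 100\right) 28\right) = - \frac{93034 \left(5 i \sqrt{941} + 92 \cdot 28\right)}{3} = - \frac{93034 \left(5 i \sqrt{941} + 2576\right)}{3} = - \frac{93034 \left(2576 + 5 i \sqrt{941}\right)}{3} = - \frac{239655584}{3} - \frac{465170 i \sqrt{941}}{3}$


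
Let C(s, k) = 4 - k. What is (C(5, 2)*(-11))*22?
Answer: -484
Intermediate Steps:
(C(5, 2)*(-11))*22 = ((4 - 1*2)*(-11))*22 = ((4 - 2)*(-11))*22 = (2*(-11))*22 = -22*22 = -484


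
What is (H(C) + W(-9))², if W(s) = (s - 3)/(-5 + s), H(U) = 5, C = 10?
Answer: 1681/49 ≈ 34.306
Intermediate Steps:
W(s) = (-3 + s)/(-5 + s)
(H(C) + W(-9))² = (5 + (-3 - 9)/(-5 - 9))² = (5 - 12/(-14))² = (5 - 1/14*(-12))² = (5 + 6/7)² = (41/7)² = 1681/49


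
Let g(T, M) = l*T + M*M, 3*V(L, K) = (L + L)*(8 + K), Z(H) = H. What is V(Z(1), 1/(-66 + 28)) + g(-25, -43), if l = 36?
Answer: 18132/19 ≈ 954.32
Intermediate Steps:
V(L, K) = 2*L*(8 + K)/3 (V(L, K) = ((L + L)*(8 + K))/3 = ((2*L)*(8 + K))/3 = (2*L*(8 + K))/3 = 2*L*(8 + K)/3)
g(T, M) = M² + 36*T (g(T, M) = 36*T + M*M = 36*T + M² = M² + 36*T)
V(Z(1), 1/(-66 + 28)) + g(-25, -43) = (⅔)*1*(8 + 1/(-66 + 28)) + ((-43)² + 36*(-25)) = (⅔)*1*(8 + 1/(-38)) + (1849 - 900) = (⅔)*1*(8 - 1/38) + 949 = (⅔)*1*(303/38) + 949 = 101/19 + 949 = 18132/19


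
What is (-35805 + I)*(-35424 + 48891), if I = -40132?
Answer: -1022643579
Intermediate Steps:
(-35805 + I)*(-35424 + 48891) = (-35805 - 40132)*(-35424 + 48891) = -75937*13467 = -1022643579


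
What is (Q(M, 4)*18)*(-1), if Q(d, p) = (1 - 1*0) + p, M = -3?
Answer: -90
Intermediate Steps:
Q(d, p) = 1 + p (Q(d, p) = (1 + 0) + p = 1 + p)
(Q(M, 4)*18)*(-1) = ((1 + 4)*18)*(-1) = (5*18)*(-1) = 90*(-1) = -90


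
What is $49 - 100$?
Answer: $-51$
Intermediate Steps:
$49 - 100 = -51$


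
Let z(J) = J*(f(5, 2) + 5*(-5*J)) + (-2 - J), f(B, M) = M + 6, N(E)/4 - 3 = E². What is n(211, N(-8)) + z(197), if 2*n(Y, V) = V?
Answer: -968714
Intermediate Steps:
N(E) = 12 + 4*E²
n(Y, V) = V/2
f(B, M) = 6 + M
z(J) = -2 - J + J*(8 - 25*J) (z(J) = J*((6 + 2) + 5*(-5*J)) + (-2 - J) = J*(8 - 25*J) + (-2 - J) = -2 - J + J*(8 - 25*J))
n(211, N(-8)) + z(197) = (12 + 4*(-8)²)/2 + (-2 - 25*197² + 7*197) = (12 + 4*64)/2 + (-2 - 25*38809 + 1379) = (12 + 256)/2 + (-2 - 970225 + 1379) = (½)*268 - 968848 = 134 - 968848 = -968714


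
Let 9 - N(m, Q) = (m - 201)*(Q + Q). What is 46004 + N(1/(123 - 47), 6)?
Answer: 920072/19 ≈ 48425.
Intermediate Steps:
N(m, Q) = 9 - 2*Q*(-201 + m) (N(m, Q) = 9 - (m - 201)*(Q + Q) = 9 - (-201 + m)*2*Q = 9 - 2*Q*(-201 + m))
46004 + N(1/(123 - 47), 6) = 46004 + (9 + 402*6 - 2*6/(123 - 47)) = 46004 + (9 + 2412 - 2*6/76) = 46004 + (9 + 2412 - 2*6*1/76) = 46004 + (9 + 2412 - 3/19) = 46004 + 45996/19 = 920072/19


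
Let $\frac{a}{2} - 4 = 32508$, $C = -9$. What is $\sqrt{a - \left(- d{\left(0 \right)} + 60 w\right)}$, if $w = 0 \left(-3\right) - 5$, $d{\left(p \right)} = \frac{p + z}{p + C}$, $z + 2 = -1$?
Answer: $\frac{\sqrt{587919}}{3} \approx 255.59$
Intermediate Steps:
$z = -3$ ($z = -2 - 1 = -3$)
$a = 65024$ ($a = 8 + 2 \cdot 32508 = 8 + 65016 = 65024$)
$d{\left(p \right)} = \frac{-3 + p}{-9 + p}$ ($d{\left(p \right)} = \frac{p - 3}{p - 9} = \frac{-3 + p}{-9 + p}$)
$w = -5$ ($w = 0 - 5 = -5$)
$\sqrt{a - \left(- d{\left(0 \right)} + 60 w\right)} = \sqrt{65024 + \left(\left(-60\right) \left(-5\right) + \frac{-3 + 0}{-9 + 0}\right)} = \sqrt{65024 + \left(300 + \frac{1}{-9} \left(-3\right)\right)} = \sqrt{65024 + \left(300 - - \frac{1}{3}\right)} = \sqrt{65024 + \left(300 + \frac{1}{3}\right)} = \sqrt{65024 + \frac{901}{3}} = \sqrt{\frac{195973}{3}} = \frac{\sqrt{587919}}{3}$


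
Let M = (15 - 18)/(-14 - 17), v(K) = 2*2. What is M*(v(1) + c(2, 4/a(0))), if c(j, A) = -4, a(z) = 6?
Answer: 0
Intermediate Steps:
v(K) = 4
M = 3/31 (M = -3/(-31) = -3*(-1/31) = 3/31 ≈ 0.096774)
M*(v(1) + c(2, 4/a(0))) = 3*(4 - 4)/31 = (3/31)*0 = 0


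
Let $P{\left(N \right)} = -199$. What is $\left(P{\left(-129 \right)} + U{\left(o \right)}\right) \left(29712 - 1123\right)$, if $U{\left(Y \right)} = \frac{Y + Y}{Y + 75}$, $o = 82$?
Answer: $- \frac{888517531}{157} \approx -5.6593 \cdot 10^{6}$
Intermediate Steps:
$U{\left(Y \right)} = \frac{2 Y}{75 + Y}$
$\left(P{\left(-129 \right)} + U{\left(o \right)}\right) \left(29712 - 1123\right) = \left(-199 + 2 \cdot 82 \frac{1}{75 + 82}\right) \left(29712 - 1123\right) = \left(-199 + 2 \cdot 82 \cdot \frac{1}{157}\right) 28589 = \left(-199 + \frac{164}{157}\right) 28589 = \left(- \frac{31079}{157}\right) 28589 = - \frac{888517531}{157}$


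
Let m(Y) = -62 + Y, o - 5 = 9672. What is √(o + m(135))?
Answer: 5*√390 ≈ 98.742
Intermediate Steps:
o = 9677 (o = 5 + 9672 = 9677)
√(o + m(135)) = √(9677 + (-62 + 135)) = √(9677 + 73) = √9750 = 5*√390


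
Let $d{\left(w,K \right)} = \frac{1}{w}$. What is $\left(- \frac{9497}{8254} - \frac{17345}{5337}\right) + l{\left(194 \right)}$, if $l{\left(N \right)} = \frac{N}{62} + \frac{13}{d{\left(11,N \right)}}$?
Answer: $\frac{193544354251}{1365599538} \approx 141.73$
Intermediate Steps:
$l{\left(N \right)} = 143 + \frac{N}{62}$ ($l{\left(N \right)} = \frac{N}{62} + \frac{13}{\frac{1}{11}} = N \frac{1}{62} + 13 \frac{1}{\frac{1}{11}} = \frac{N}{62} + 13 \cdot 11 = \frac{N}{62} + 143 = 143 + \frac{N}{62}$)
$\left(- \frac{9497}{8254} - \frac{17345}{5337}\right) + l{\left(194 \right)} = \left(- \frac{9497}{8254} - \frac{17345}{5337}\right) + \left(143 + \frac{1}{62} \cdot 194\right) = \left(\left(-9497\right) \frac{1}{8254} - \frac{17345}{5337}\right) + \left(143 + \frac{97}{31}\right) = \left(- \frac{9497}{8254} - \frac{17345}{5337}\right) + \frac{4530}{31} = - \frac{193851119}{44051598} + \frac{4530}{31} = \frac{193544354251}{1365599538}$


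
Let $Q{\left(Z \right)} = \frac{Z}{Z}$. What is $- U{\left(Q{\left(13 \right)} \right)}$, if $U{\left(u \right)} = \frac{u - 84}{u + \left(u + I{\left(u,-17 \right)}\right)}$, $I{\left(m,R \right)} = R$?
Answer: $- \frac{83}{15} \approx -5.5333$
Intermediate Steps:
$Q{\left(Z \right)} = 1$
$U{\left(u \right)} = \frac{-84 + u}{-17 + 2 u}$ ($U{\left(u \right)} = \frac{u - 84}{u + \left(u - 17\right)} = \frac{-84 + u}{u + \left(-17 + u\right)} = \frac{-84 + u}{-17 + 2 u}$)
$- U{\left(Q{\left(13 \right)} \right)} = - \frac{-84 + 1}{-17 + 2 \cdot 1} = - \frac{-83}{-17 + 2} = - \frac{-83}{-15} = - \frac{\left(-1\right) \left(-83\right)}{15} = \left(-1\right) \frac{83}{15} = - \frac{83}{15}$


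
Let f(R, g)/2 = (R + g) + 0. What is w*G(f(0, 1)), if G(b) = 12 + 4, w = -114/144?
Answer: -38/3 ≈ -12.667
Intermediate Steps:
f(R, g) = 2*R + 2*g (f(R, g) = 2*((R + g) + 0) = 2*(R + g) = 2*R + 2*g)
w = -19/24 (w = -114*1/144 = -19/24 ≈ -0.79167)
G(b) = 16
w*G(f(0, 1)) = -19/24*16 = -38/3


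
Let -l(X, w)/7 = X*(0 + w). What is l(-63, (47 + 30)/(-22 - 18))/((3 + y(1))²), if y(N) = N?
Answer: -33957/640 ≈ -53.058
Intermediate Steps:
l(X, w) = -7*X*w (l(X, w) = -7*X*(0 + w) = -7*X*w)
l(-63, (47 + 30)/(-22 - 18))/((3 + y(1))²) = (-7*(-63)*(47 + 30)/(-22 - 18))/((3 + 1)²) = (-7*(-63)*77/(-40))/(4²) = -7*(-63)*77*(-1/40)/16 = -7*(-63)*(-77/40)*(1/16) = -33957/40*1/16 = -33957/640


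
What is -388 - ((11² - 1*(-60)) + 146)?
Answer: -715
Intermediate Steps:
-388 - ((11² - 1*(-60)) + 146) = -388 - ((121 + 60) + 146) = -388 - (181 + 146) = -388 - 1*327 = -388 - 327 = -715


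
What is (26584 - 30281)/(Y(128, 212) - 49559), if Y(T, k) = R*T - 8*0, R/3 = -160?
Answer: 3697/110999 ≈ 0.033307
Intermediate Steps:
R = -480 (R = 3*(-160) = -480)
Y(T, k) = -480*T (Y(T, k) = -480*T - 8*0 = -480*T + 0 = -480*T)
(26584 - 30281)/(Y(128, 212) - 49559) = (26584 - 30281)/(-480*128 - 49559) = -3697/(-61440 - 49559) = -3697/(-110999) = -3697*(-1/110999) = 3697/110999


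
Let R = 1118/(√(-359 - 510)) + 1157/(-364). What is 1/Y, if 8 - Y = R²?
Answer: 681296*I/(5572112*√869 + 978507435*I) ≈ 0.00067718 + 0.00011368*I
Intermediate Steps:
R = -89/28 - 1118*I*√869/869 (R = 1118/(√(-869)) + 1157*(-1/364) = 1118/((I*√869)) - 89/28 = 1118*(-I*√869/869) - 89/28 = -1118*I*√869/869 - 89/28 = -89/28 - 1118*I*√869/869 ≈ -3.1786 - 37.926*I)
Y = 8 - (-89/28 - 1118*I*√869/869)² ≈ 1436.2 - 241.1*I
1/Y = 1/(978507435/681296 - 49751*I*√869/6083)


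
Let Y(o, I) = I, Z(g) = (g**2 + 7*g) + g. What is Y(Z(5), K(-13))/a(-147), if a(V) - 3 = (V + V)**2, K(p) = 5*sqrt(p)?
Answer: 5*I*sqrt(13)/86439 ≈ 0.00020856*I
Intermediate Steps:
Z(g) = g**2 + 8*g
a(V) = 3 + 4*V**2 (a(V) = 3 + (V + V)**2 = 3 + (2*V)**2 = 3 + 4*V**2)
Y(Z(5), K(-13))/a(-147) = (5*sqrt(-13))/(3 + 4*(-147)**2) = (5*(I*sqrt(13)))/(3 + 4*21609) = (5*I*sqrt(13))/(3 + 86436) = (5*I*sqrt(13))/86439 = (5*I*sqrt(13))*(1/86439) = 5*I*sqrt(13)/86439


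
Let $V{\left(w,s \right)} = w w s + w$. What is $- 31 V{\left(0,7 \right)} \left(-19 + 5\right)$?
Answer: $0$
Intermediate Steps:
$V{\left(w,s \right)} = w + s w^{2}$ ($V{\left(w,s \right)} = w^{2} s + w = s w^{2} + w = w + s w^{2}$)
$- 31 V{\left(0,7 \right)} \left(-19 + 5\right) = - 31 \cdot 0 \left(1 + 7 \cdot 0\right) \left(-19 + 5\right) = - 31 \cdot 0 \left(1 + 0\right) \left(-14\right) = - 31 \cdot 0 \cdot 1 \left(-14\right) = \left(-31\right) 0 \left(-14\right) = 0 \left(-14\right) = 0$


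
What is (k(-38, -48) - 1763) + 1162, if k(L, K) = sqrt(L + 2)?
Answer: -601 + 6*I ≈ -601.0 + 6.0*I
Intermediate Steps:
k(L, K) = sqrt(2 + L)
(k(-38, -48) - 1763) + 1162 = (sqrt(2 - 38) - 1763) + 1162 = (sqrt(-36) - 1763) + 1162 = (6*I - 1763) + 1162 = (-1763 + 6*I) + 1162 = -601 + 6*I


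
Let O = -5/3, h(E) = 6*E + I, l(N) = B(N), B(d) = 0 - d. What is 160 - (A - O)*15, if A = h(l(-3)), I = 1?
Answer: -150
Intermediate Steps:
B(d) = -d
l(N) = -N
h(E) = 1 + 6*E (h(E) = 6*E + 1 = 1 + 6*E)
A = 19 (A = 1 + 6*(-1*(-3)) = 1 + 6*3 = 1 + 18 = 19)
O = -5/3 (O = -5*⅓ = -5/3 ≈ -1.6667)
160 - (A - O)*15 = 160 - (19 - 1*(-5/3))*15 = 160 - (19 + 5/3)*15 = 160 - 62*15/3 = 160 - 1*310 = 160 - 310 = -150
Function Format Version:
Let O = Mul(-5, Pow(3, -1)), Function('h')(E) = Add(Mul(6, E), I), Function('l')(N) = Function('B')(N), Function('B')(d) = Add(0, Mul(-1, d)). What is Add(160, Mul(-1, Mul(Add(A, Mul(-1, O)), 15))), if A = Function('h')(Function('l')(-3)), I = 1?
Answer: -150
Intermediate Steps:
Function('B')(d) = Mul(-1, d)
Function('l')(N) = Mul(-1, N)
Function('h')(E) = Add(1, Mul(6, E)) (Function('h')(E) = Add(Mul(6, E), 1) = Add(1, Mul(6, E)))
A = 19 (A = Add(1, Mul(6, Mul(-1, -3))) = Add(1, Mul(6, 3)) = Add(1, 18) = 19)
O = Rational(-5, 3) (O = Mul(-5, Rational(1, 3)) = Rational(-5, 3) ≈ -1.6667)
Add(160, Mul(-1, Mul(Add(A, Mul(-1, O)), 15))) = Add(160, Mul(-1, Mul(Add(19, Mul(-1, Rational(-5, 3))), 15))) = Add(160, Mul(-1, Mul(Add(19, Rational(5, 3)), 15))) = Add(160, Mul(-1, Mul(Rational(62, 3), 15))) = Add(160, Mul(-1, 310)) = Add(160, -310) = -150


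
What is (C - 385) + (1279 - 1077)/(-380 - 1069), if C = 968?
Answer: 844565/1449 ≈ 582.86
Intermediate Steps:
(C - 385) + (1279 - 1077)/(-380 - 1069) = (968 - 385) + (1279 - 1077)/(-380 - 1069) = 583 + 202/(-1449) = 583 + 202*(-1/1449) = 583 - 202/1449 = 844565/1449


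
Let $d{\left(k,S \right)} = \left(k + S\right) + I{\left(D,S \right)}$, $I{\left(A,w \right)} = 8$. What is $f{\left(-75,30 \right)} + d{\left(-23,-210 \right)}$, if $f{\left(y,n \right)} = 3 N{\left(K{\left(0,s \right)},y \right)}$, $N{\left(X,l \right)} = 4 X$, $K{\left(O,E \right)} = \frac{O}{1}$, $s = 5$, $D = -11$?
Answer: $-225$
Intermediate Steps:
$K{\left(O,E \right)} = O$ ($K{\left(O,E \right)} = O 1 = O$)
$d{\left(k,S \right)} = 8 + S + k$ ($d{\left(k,S \right)} = \left(k + S\right) + 8 = \left(S + k\right) + 8 = 8 + S + k$)
$f{\left(y,n \right)} = 0$ ($f{\left(y,n \right)} = 3 \cdot 4 \cdot 0 = 3 \cdot 0 = 0$)
$f{\left(-75,30 \right)} + d{\left(-23,-210 \right)} = 0 - 225 = -225$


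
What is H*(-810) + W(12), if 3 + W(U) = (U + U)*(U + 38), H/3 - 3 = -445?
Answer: 1075257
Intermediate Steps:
H = -1326 (H = 9 + 3*(-445) = 9 - 1335 = -1326)
W(U) = -3 + 2*U*(38 + U) (W(U) = -3 + (U + U)*(U + 38) = -3 + (2*U)*(38 + U) = -3 + 2*U*(38 + U))
H*(-810) + W(12) = -1326*(-810) + (-3 + 2*12² + 76*12) = 1074060 + (-3 + 2*144 + 912) = 1074060 + (-3 + 288 + 912) = 1074060 + 1197 = 1075257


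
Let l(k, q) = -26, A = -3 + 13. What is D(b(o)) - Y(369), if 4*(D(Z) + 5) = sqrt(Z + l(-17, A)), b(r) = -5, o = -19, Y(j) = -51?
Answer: 46 + I*sqrt(31)/4 ≈ 46.0 + 1.3919*I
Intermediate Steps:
A = 10
D(Z) = -5 + sqrt(-26 + Z)/4 (D(Z) = -5 + sqrt(Z - 26)/4 = -5 + sqrt(-26 + Z)/4)
D(b(o)) - Y(369) = (-5 + sqrt(-26 - 5)/4) - 1*(-51) = (-5 + sqrt(-31)/4) + 51 = (-5 + (I*sqrt(31))/4) + 51 = (-5 + I*sqrt(31)/4) + 51 = 46 + I*sqrt(31)/4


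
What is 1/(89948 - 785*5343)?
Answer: -1/4104307 ≈ -2.4365e-7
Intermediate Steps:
1/(89948 - 785*5343) = 1/(89948 - 4194255) = 1/(-4104307) = -1/4104307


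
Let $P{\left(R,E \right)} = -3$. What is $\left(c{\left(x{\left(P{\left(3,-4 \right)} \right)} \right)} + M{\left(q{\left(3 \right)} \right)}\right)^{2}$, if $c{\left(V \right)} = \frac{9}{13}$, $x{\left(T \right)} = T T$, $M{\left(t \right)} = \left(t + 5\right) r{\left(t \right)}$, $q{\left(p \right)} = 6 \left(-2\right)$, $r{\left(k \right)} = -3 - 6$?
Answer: $\frac{685584}{169} \approx 4056.7$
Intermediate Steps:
$r{\left(k \right)} = -9$ ($r{\left(k \right)} = -3 - 6 = -9$)
$q{\left(p \right)} = -12$
$M{\left(t \right)} = -45 - 9 t$ ($M{\left(t \right)} = \left(t + 5\right) \left(-9\right) = \left(5 + t\right) \left(-9\right) = -45 - 9 t$)
$x{\left(T \right)} = T^{2}$
$c{\left(V \right)} = \frac{9}{13}$ ($c{\left(V \right)} = 9 \cdot \frac{1}{13} = \frac{9}{13}$)
$\left(c{\left(x{\left(P{\left(3,-4 \right)} \right)} \right)} + M{\left(q{\left(3 \right)} \right)}\right)^{2} = \left(\frac{9}{13} - -63\right)^{2} = \left(\frac{9}{13} + \left(-45 + 108\right)\right)^{2} = \left(\frac{9}{13} + 63\right)^{2} = \left(\frac{828}{13}\right)^{2} = \frac{685584}{169}$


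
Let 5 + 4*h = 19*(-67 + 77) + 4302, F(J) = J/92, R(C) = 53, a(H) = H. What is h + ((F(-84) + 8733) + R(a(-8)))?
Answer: 911429/92 ≈ 9906.8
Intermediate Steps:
F(J) = J/92 (F(J) = J*(1/92) = J/92)
h = 4487/4 (h = -5/4 + (19*(-67 + 77) + 4302)/4 = -5/4 + (19*10 + 4302)/4 = -5/4 + (190 + 4302)/4 = -5/4 + (¼)*4492 = -5/4 + 1123 = 4487/4 ≈ 1121.8)
h + ((F(-84) + 8733) + R(a(-8))) = 4487/4 + (((1/92)*(-84) + 8733) + 53) = 4487/4 + ((-21/23 + 8733) + 53) = 4487/4 + (200838/23 + 53) = 4487/4 + 202057/23 = 911429/92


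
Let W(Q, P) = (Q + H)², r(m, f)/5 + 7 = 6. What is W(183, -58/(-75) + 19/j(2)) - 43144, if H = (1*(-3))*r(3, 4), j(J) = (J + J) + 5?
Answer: -3940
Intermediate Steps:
r(m, f) = -5 (r(m, f) = -35 + 5*6 = -35 + 30 = -5)
j(J) = 5 + 2*J (j(J) = 2*J + 5 = 5 + 2*J)
H = 15 (H = (1*(-3))*(-5) = -3*(-5) = 15)
W(Q, P) = (15 + Q)² (W(Q, P) = (Q + 15)² = (15 + Q)²)
W(183, -58/(-75) + 19/j(2)) - 43144 = (15 + 183)² - 43144 = 198² - 43144 = 39204 - 43144 = -3940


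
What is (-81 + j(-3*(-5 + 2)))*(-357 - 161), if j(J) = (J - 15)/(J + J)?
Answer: 126392/3 ≈ 42131.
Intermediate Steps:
j(J) = (-15 + J)/(2*J) (j(J) = (-15 + J)/((2*J)) = (-15 + J)*(1/(2*J)) = (-15 + J)/(2*J))
(-81 + j(-3*(-5 + 2)))*(-357 - 161) = (-81 + (-15 - 3*(-5 + 2))/(2*((-3*(-5 + 2)))))*(-357 - 161) = (-81 + (-15 - 3*(-3))/(2*((-3*(-3)))))*(-518) = (-81 + (½)*(-15 + 9)/9)*(-518) = (-81 + (½)*(⅑)*(-6))*(-518) = (-81 - ⅓)*(-518) = -244/3*(-518) = 126392/3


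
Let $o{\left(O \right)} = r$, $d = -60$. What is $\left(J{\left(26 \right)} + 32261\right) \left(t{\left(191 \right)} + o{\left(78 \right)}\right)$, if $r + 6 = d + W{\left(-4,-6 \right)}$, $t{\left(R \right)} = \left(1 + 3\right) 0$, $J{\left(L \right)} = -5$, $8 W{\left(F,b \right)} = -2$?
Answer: $-2136960$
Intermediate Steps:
$W{\left(F,b \right)} = - \frac{1}{4}$ ($W{\left(F,b \right)} = \frac{1}{8} \left(-2\right) = - \frac{1}{4}$)
$t{\left(R \right)} = 0$ ($t{\left(R \right)} = 4 \cdot 0 = 0$)
$r = - \frac{265}{4}$ ($r = -6 - \frac{241}{4} = - \frac{265}{4} \approx -66.25$)
$o{\left(O \right)} = - \frac{265}{4}$
$\left(J{\left(26 \right)} + 32261\right) \left(t{\left(191 \right)} + o{\left(78 \right)}\right) = \left(-5 + 32261\right) \left(0 - \frac{265}{4}\right) = 32256 \left(- \frac{265}{4}\right) = -2136960$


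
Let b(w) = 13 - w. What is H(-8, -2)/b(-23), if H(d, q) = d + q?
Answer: -5/18 ≈ -0.27778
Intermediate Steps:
H(-8, -2)/b(-23) = (-8 - 2)/(13 - 1*(-23)) = -10/(13 + 23) = -10/36 = -10*1/36 = -5/18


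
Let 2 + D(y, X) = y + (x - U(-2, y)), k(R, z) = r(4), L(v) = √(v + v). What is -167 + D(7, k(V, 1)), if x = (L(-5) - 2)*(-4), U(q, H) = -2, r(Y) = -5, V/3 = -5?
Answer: -152 - 4*I*√10 ≈ -152.0 - 12.649*I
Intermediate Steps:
V = -15 (V = 3*(-5) = -15)
L(v) = √2*√v (L(v) = √(2*v) = √2*√v)
k(R, z) = -5
x = 8 - 4*I*√10 (x = (√2*√(-5) - 2)*(-4) = (√2*(I*√5) - 2)*(-4) = (I*√10 - 2)*(-4) = (-2 + I*√10)*(-4) = 8 - 4*I*√10 ≈ 8.0 - 12.649*I)
D(y, X) = 8 + y - 4*I*√10 (D(y, X) = -2 + (y + ((8 - 4*I*√10) - 1*(-2))) = -2 + (y + ((8 - 4*I*√10) + 2)) = -2 + (y + (10 - 4*I*√10)) = -2 + (10 + y - 4*I*√10) = 8 + y - 4*I*√10)
-167 + D(7, k(V, 1)) = -167 + (8 + 7 - 4*I*√10) = -167 + (15 - 4*I*√10) = -152 - 4*I*√10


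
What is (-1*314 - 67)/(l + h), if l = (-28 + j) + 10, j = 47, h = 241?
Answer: -127/90 ≈ -1.4111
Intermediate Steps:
l = 29 (l = (-28 + 47) + 10 = 19 + 10 = 29)
(-1*314 - 67)/(l + h) = (-1*314 - 67)/(29 + 241) = (-314 - 67)/270 = -381*1/270 = -127/90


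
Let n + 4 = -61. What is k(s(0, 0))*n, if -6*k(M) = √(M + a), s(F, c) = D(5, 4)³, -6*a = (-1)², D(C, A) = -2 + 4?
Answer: 65*√282/36 ≈ 30.320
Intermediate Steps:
D(C, A) = 2
n = -65 (n = -4 - 61 = -65)
a = -⅙ (a = -⅙*(-1)² = -⅙*1 = -⅙ ≈ -0.16667)
s(F, c) = 8 (s(F, c) = 2³ = 8)
k(M) = -√(-⅙ + M)/6 (k(M) = -√(M - ⅙)/6 = -√(-⅙ + M)/6)
k(s(0, 0))*n = -√(-6 + 36*8)/36*(-65) = -√(-6 + 288)/36*(-65) = -√282/36*(-65) = 65*√282/36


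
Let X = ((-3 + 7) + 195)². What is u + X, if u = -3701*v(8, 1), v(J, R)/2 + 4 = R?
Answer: 61807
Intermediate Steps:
v(J, R) = -8 + 2*R
u = 22206 (u = -3701*(-8 + 2*1) = -3701*(-8 + 2) = -3701*(-6) = 22206)
X = 39601 (X = (4 + 195)² = 199² = 39601)
u + X = 22206 + 39601 = 61807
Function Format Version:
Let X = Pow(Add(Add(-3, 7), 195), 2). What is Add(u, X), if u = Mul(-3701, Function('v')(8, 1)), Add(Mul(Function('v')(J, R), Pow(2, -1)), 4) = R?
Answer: 61807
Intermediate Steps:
Function('v')(J, R) = Add(-8, Mul(2, R))
u = 22206 (u = Mul(-3701, Add(-8, Mul(2, 1))) = Mul(-3701, Add(-8, 2)) = Mul(-3701, -6) = 22206)
X = 39601 (X = Pow(Add(4, 195), 2) = Pow(199, 2) = 39601)
Add(u, X) = Add(22206, 39601) = 61807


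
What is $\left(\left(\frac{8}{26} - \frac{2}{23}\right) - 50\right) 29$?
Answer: $- \frac{431636}{299} \approx -1443.6$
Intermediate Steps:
$\left(\left(\frac{8}{26} - \frac{2}{23}\right) - 50\right) 29 = \left(\left(8 \cdot \frac{1}{26} - \frac{2}{23}\right) - 50\right) 29 = \left(\left(\frac{4}{13} - \frac{2}{23}\right) - 50\right) 29 = \left(\frac{66}{299} - 50\right) 29 = \left(- \frac{14884}{299}\right) 29 = - \frac{431636}{299}$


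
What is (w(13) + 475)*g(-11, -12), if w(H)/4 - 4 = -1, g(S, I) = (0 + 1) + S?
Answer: -4870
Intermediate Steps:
g(S, I) = 1 + S
w(H) = 12 (w(H) = 16 + 4*(-1) = 16 - 4 = 12)
(w(13) + 475)*g(-11, -12) = (12 + 475)*(1 - 11) = 487*(-10) = -4870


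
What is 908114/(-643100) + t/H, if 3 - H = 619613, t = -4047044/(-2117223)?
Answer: -59565713145757091/42182618521129650 ≈ -1.4121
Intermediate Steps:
t = 4047044/2117223 (t = -4047044*(-1/2117223) = 4047044/2117223 ≈ 1.9115)
H = -619610 (H = 3 - 1*619613 = 3 - 619613 = -619610)
908114/(-643100) + t/H = 908114/(-643100) + (4047044/2117223)/(-619610) = 908114*(-1/643100) + (4047044/2117223)*(-1/619610) = -454057/321550 - 2023522/655926271515 = -59565713145757091/42182618521129650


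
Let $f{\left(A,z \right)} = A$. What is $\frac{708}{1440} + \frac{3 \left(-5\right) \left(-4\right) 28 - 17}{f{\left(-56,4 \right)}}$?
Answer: $- \frac{6133}{210} \approx -29.205$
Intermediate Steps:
$\frac{708}{1440} + \frac{3 \left(-5\right) \left(-4\right) 28 - 17}{f{\left(-56,4 \right)}} = \frac{708}{1440} + \frac{3 \left(-5\right) \left(-4\right) 28 - 17}{-56} = 708 \cdot \frac{1}{1440} + \left(\left(-15\right) \left(-4\right) 28 - 17\right) \left(- \frac{1}{56}\right) = \frac{59}{120} + \left(60 \cdot 28 - 17\right) \left(- \frac{1}{56}\right) = \frac{59}{120} + \left(1680 - 17\right) \left(- \frac{1}{56}\right) = \frac{59}{120} + 1663 \left(- \frac{1}{56}\right) = \frac{59}{120} - \frac{1663}{56} = - \frac{6133}{210}$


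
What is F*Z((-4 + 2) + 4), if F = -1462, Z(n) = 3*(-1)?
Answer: 4386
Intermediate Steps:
Z(n) = -3
F*Z((-4 + 2) + 4) = -1462*(-3) = 4386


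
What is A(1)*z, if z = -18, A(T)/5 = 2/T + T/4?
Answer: -405/2 ≈ -202.50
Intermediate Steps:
A(T) = 10/T + 5*T/4 (A(T) = 5*(2/T + T/4) = 10/T + 5*T/4)
A(1)*z = (10/1 + (5/4)*1)*(-18) = (10*1 + 5/4)*(-18) = (10 + 5/4)*(-18) = (45/4)*(-18) = -405/2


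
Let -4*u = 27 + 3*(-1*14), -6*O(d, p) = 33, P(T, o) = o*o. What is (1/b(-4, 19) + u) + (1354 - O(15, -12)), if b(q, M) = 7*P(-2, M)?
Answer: 13779735/10108 ≈ 1363.3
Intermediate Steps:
P(T, o) = o²
O(d, p) = -11/2 (O(d, p) = -⅙*33 = -11/2)
b(q, M) = 7*M²
u = 15/4 (u = -(27 + 3*(-1*14))/4 = -(27 + 3*(-14))/4 = -(27 - 42)/4 = -¼*(-15) = 15/4 ≈ 3.7500)
(1/b(-4, 19) + u) + (1354 - O(15, -12)) = (1/(7*19²) + 15/4) + (1354 - 1*(-11/2)) = (1/(7*361) + 15/4) + (1354 + 11/2) = (1/2527 + 15/4) + 2719/2 = 37909/10108 + 2719/2 = 13779735/10108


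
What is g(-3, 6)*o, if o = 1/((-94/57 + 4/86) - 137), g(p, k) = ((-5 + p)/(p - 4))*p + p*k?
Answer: 73530/475601 ≈ 0.15460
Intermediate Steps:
g(p, k) = k*p + p*(-5 + p)/(-4 + p) (g(p, k) = ((-5 + p)/(-4 + p))*p + k*p = p*(-5 + p)/(-4 + p) + k*p = k*p + p*(-5 + p)/(-4 + p))
o = -2451/339715 (o = 1/((-94*1/57 + 4*(1/86)) - 137) = 1/((-94/57 + 2/43) - 137) = 1/(-3928/2451 - 137) = 1/(-339715/2451) = -2451/339715 ≈ -0.0072149)
g(-3, 6)*o = -3*(-5 - 3 - 4*6 + 6*(-3))/(-4 - 3)*(-2451/339715) = -3*(-5 - 3 - 24 - 18)/(-7)*(-2451/339715) = -3*(-⅐)*(-50)*(-2451/339715) = -150/7*(-2451/339715) = 73530/475601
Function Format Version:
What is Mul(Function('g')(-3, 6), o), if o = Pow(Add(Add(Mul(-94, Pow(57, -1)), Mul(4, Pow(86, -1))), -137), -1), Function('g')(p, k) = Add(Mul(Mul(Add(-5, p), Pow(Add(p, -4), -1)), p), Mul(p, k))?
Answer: Rational(73530, 475601) ≈ 0.15460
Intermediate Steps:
Function('g')(p, k) = Add(Mul(k, p), Mul(p, Pow(Add(-4, p), -1), Add(-5, p))) (Function('g')(p, k) = Add(Mul(Mul(Add(-5, p), Pow(Add(-4, p), -1)), p), Mul(k, p)) = Add(Mul(Mul(Pow(Add(-4, p), -1), Add(-5, p)), p), Mul(k, p)) = Add(Mul(p, Pow(Add(-4, p), -1), Add(-5, p)), Mul(k, p)) = Add(Mul(k, p), Mul(p, Pow(Add(-4, p), -1), Add(-5, p))))
o = Rational(-2451, 339715) (o = Pow(Add(Add(Mul(-94, Rational(1, 57)), Mul(4, Rational(1, 86))), -137), -1) = Pow(Add(Add(Rational(-94, 57), Rational(2, 43)), -137), -1) = Pow(Add(Rational(-3928, 2451), -137), -1) = Pow(Rational(-339715, 2451), -1) = Rational(-2451, 339715) ≈ -0.0072149)
Mul(Function('g')(-3, 6), o) = Mul(Mul(-3, Pow(Add(-4, -3), -1), Add(-5, -3, Mul(-4, 6), Mul(6, -3))), Rational(-2451, 339715)) = Mul(Mul(-3, Pow(-7, -1), Add(-5, -3, -24, -18)), Rational(-2451, 339715)) = Mul(Mul(-3, Rational(-1, 7), -50), Rational(-2451, 339715)) = Mul(Rational(-150, 7), Rational(-2451, 339715)) = Rational(73530, 475601)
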